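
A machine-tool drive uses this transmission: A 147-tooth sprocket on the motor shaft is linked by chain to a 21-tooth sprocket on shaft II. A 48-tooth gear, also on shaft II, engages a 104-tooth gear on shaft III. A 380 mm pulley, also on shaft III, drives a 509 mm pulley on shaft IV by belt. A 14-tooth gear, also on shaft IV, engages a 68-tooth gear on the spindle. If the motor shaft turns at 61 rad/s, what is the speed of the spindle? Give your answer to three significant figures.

chain 21/147 = 0.14286 → 61/0.14286 = 427 rad/s
gear mesh 104/48 = 2.1667 → 427/2.1667 = 197.08 rad/s
belt 509/380 = 1.3395 → 197.08/1.3395 = 147.13 rad/s
gear mesh 68/14 = 4.8571 → 147.13/4.8571 = 30.291 rad/s

30.3 rad/s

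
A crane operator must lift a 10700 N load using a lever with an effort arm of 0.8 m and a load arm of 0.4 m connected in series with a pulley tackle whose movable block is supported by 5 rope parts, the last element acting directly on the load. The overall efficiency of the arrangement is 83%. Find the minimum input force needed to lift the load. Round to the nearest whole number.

Lever MA = effort arm / load arm = 0.8/0.4 = 2.
Block-and-tackle MA = number of supporting rope parts = 5.
Combined ideal MA = 2 × 5 = 10.
Actual MA = 10 × 0.83 = 8.3.
Effort = load / actual MA = 10700 / 8.3 = 1289.2 N.

1289 N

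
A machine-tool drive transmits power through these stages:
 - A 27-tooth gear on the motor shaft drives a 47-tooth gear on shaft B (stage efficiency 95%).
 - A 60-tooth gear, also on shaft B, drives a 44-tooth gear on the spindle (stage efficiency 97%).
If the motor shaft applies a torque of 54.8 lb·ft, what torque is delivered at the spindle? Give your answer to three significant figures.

gear mesh 47/27 = 1.7407 → τ = 54.8·1.7407·0.95 = 90.623 lb·ft
gear mesh 44/60 = 0.73333 → τ = 90.623·0.73333·0.97 = 64.463 lb·ft

64.5 lb·ft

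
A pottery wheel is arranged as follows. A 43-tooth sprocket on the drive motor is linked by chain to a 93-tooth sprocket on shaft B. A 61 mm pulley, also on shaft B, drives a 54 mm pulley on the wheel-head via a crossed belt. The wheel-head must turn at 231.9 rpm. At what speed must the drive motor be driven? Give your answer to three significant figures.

Overall ratio R = 2.1628 × 0.88525 = 1.9146.
Required input speed = output speed × R = 231.9 × 1.9146 = 444 rpm.

444 rpm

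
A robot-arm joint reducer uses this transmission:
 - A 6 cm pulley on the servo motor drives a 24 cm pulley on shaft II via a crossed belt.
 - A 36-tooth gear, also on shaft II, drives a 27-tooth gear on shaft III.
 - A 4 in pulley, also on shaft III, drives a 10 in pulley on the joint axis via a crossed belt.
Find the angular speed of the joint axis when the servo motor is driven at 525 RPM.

belt 24/6 = 4 → 525/4 = 131.25 RPM
gear mesh 27/36 = 0.75 → 131.25/0.75 = 175 RPM
belt 10/4 = 2.5 → 175/2.5 = 70 RPM

70 RPM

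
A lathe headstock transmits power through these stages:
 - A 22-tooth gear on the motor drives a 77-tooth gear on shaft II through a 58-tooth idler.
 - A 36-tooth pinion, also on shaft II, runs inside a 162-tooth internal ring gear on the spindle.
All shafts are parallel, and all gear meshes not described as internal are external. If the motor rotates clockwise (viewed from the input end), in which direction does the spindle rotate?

clockwise

the motor → shaft II: driver → idler → driven is 2 external meshes, 2 reversals → CW.
shaft II → the spindle: internal mesh, same direction → CW.
2 reversals in total — an even number — so the spindle turns the same way as the motor.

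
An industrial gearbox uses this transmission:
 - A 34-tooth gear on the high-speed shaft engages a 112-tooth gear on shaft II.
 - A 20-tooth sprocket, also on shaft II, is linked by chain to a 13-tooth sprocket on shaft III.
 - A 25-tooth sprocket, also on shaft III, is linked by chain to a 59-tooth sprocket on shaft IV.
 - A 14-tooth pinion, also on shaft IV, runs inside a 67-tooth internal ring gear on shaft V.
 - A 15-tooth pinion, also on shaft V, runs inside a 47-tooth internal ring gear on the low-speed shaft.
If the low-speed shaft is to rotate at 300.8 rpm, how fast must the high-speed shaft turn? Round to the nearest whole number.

22793 rpm

Overall ratio R = 3.2941 × 0.65 × 2.36 × 4.7857 × 3.1333 = 75.774.
Required input speed = output speed × R = 300.8 × 75.774 = 22793 rpm.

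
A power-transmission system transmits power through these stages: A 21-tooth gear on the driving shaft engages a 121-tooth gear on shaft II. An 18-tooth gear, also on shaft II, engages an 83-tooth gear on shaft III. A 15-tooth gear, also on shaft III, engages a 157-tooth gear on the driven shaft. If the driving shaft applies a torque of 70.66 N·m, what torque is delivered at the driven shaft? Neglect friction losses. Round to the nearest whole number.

Gear mesh: ratio = 121/21 = 5.7619; torque at shaft II = 70.66 × 5.7619 = 407.14 N·m.
Gear mesh: ratio = 83/18 = 4.6111; torque at shaft III = 407.14 × 4.6111 = 1877.4 N·m.
Gear mesh: ratio = 157/15 = 10.467; torque at the driven shaft = 1877.4 × 10.467 = 19650 N·m.

19650 N·m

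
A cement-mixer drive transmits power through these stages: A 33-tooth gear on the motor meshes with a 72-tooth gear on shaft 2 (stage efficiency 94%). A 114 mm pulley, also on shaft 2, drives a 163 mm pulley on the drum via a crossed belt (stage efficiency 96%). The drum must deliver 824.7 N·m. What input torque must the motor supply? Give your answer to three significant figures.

Overall ratio R = 2.1818 × 1.4298 = 3.1196; overall efficiency η = 0.94 × 0.96 = 0.9024.
Input torque = output torque / (R × η) = 824.7 / (3.1196 × 0.9024) = 292.95 N·m.

293 N·m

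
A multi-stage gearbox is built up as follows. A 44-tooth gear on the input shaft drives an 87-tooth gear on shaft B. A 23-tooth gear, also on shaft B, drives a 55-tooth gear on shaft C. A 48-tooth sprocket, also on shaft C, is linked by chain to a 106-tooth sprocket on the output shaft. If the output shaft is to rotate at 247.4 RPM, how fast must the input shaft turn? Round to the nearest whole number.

Overall ratio R = 1.9773 × 2.3913 × 2.2083 = 10.442.
Required input speed = output speed × R = 247.4 × 10.442 = 2583.2 RPM.

2583 RPM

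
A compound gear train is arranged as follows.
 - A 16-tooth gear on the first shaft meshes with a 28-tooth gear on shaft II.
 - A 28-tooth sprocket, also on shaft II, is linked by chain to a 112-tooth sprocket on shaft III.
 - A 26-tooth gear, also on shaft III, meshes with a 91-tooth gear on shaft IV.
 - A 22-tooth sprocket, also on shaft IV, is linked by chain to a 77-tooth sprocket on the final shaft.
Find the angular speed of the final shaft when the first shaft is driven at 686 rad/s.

Gear mesh: ratio = 28/16 = 1.75, so shaft II turns at 686 / 1.75 = 392 rad/s.
Chain: ratio = 112/28 = 4, so shaft III turns at 392 / 4 = 98 rad/s.
Gear mesh: ratio = 91/26 = 3.5, so shaft IV turns at 98 / 3.5 = 28 rad/s.
Chain: ratio = 77/22 = 3.5, so the final shaft turns at 28 / 3.5 = 8 rad/s.

8 rad/s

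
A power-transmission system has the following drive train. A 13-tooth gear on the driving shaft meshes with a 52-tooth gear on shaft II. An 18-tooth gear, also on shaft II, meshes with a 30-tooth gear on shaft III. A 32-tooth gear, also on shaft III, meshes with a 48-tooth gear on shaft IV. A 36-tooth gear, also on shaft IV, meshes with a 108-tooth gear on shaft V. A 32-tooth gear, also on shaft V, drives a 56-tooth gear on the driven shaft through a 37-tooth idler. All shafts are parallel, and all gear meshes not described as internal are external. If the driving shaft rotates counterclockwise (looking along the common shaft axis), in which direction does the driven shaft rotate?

counterclockwise

the driving shaft → shaft II: external mesh, 1 reversal → CW.
shaft II → shaft III: external mesh, 1 reversal → CCW.
shaft III → shaft IV: external mesh, 1 reversal → CW.
shaft IV → shaft V: external mesh, 1 reversal → CCW.
shaft V → the driven shaft: driver → idler → driven is 2 external meshes, 2 reversals → CCW.
6 reversals in total — an even number — so the driven shaft turns the same way as the driving shaft.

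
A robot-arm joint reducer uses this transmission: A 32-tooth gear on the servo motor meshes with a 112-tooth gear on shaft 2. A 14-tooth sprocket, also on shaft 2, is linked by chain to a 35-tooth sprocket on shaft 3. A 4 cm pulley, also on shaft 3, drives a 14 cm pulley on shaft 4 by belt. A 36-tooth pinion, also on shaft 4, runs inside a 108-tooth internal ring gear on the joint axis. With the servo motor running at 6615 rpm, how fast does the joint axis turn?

the servo motor → shaft 2 (gear mesh, 112/32): 6615 ÷ 3.5 = 1890 rpm
shaft 2 → shaft 3 (chain, 35/14): 1890 ÷ 2.5 = 756 rpm
shaft 3 → shaft 4 (belt, 14/4): 756 ÷ 3.5 = 216 rpm
shaft 4 → the joint axis (internal gear, 108/36): 216 ÷ 3 = 72 rpm

72 rpm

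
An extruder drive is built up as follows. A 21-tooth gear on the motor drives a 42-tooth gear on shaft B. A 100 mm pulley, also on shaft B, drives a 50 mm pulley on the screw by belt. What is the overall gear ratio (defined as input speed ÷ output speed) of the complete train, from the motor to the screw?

1

Each stage contributes driven/driver: gear mesh 42/21 = 2, belt 50/100 = 0.5.
Overall: 2 × 0.5 = 1.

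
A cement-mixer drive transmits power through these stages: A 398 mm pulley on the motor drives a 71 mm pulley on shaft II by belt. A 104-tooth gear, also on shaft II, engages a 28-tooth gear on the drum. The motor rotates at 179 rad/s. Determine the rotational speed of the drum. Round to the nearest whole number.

3727 rad/s

the motor → shaft II (belt, 71/398): 179 ÷ 0.17839 = 1003.4 rad/s
shaft II → the drum (gear mesh, 28/104): 1003.4 ÷ 0.26923 = 3726.9 rad/s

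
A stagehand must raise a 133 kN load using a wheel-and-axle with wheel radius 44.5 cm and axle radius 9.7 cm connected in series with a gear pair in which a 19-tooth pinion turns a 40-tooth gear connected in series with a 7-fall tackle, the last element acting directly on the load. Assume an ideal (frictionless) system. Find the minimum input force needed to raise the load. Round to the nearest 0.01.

1.97 kN

Wheel-and-axle MA = R/r = 44.5/9.7 = 4.5876.
Gear pair MA = 40/19 = 2.1053.
Block-and-tackle MA = number of supporting rope parts = 7.
Combined ideal MA = 4.5876 × 2.1053 × 7 = 67.607.
Effort = load / MA = 133 / 67.607 = 1.9672 kN.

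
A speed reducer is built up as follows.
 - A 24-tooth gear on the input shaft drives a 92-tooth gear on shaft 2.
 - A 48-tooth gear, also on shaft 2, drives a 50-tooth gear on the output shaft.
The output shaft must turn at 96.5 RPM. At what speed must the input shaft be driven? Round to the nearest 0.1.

Overall ratio R = 3.8333 × 1.0417 = 3.9931.
Required input speed = output speed × R = 96.5 × 3.9931 = 385.33 RPM.

385.3 RPM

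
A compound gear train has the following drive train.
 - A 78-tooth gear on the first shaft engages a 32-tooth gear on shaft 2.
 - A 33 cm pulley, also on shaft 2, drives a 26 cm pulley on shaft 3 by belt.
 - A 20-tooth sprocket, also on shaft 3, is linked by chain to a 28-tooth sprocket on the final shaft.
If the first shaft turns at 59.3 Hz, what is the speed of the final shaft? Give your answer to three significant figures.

gear mesh 32/78 = 0.41026 → 59.3/0.41026 = 144.54 Hz
belt 26/33 = 0.78788 → 144.54/0.78788 = 183.46 Hz
chain 28/20 = 1.4 → 183.46/1.4 = 131.04 Hz

131 Hz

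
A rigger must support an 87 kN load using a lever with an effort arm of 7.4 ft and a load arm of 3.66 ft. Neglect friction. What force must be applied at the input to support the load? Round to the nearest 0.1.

Lever MA = effort arm / load arm = 7.4/3.66 = 2.0219.
Effort = load / MA = 87 / 2.0219 = 43.03 kN.

43.0 kN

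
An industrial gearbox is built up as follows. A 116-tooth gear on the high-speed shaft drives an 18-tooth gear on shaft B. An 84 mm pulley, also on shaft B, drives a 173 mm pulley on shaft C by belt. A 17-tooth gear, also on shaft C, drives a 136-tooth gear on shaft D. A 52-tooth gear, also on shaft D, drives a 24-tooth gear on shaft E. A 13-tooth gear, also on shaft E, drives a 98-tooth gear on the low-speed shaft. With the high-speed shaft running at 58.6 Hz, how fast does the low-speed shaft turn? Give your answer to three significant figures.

gear mesh 18/116 = 0.15517 → 58.6/0.15517 = 377.64 Hz
belt 173/84 = 2.0595 → 377.64/2.0595 = 183.36 Hz
gear mesh 136/17 = 8 → 183.36/8 = 22.921 Hz
gear mesh 24/52 = 0.46154 → 22.921/0.46154 = 49.661 Hz
gear mesh 98/13 = 7.5385 → 49.661/7.5385 = 6.5877 Hz

6.59 Hz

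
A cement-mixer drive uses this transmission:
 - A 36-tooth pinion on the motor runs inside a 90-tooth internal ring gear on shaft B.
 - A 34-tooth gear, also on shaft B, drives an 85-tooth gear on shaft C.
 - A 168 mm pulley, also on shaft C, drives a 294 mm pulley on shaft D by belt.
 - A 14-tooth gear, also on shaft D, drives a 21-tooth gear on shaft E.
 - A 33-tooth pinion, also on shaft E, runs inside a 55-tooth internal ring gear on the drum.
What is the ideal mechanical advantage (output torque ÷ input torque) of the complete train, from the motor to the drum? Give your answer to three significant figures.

27.3

Each stage contributes driven/driver: internal gear 90/36 = 2.5, gear mesh 85/34 = 2.5, belt 294/168 = 1.75, gear mesh 21/14 = 1.5, internal gear 55/33 = 1.6667.
Overall: 2.5 × 2.5 × 1.75 × 1.5 × 1.6667 = 27.344.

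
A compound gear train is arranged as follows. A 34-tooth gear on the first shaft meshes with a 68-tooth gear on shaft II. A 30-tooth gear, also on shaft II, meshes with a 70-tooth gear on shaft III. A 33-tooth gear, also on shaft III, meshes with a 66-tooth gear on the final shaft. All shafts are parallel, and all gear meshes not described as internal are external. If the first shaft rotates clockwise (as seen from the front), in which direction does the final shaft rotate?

counterclockwise

the first shaft → shaft II: external mesh, 1 reversal → CCW.
shaft II → shaft III: external mesh, 1 reversal → CW.
shaft III → the final shaft: external mesh, 1 reversal → CCW.
3 reversals in total — an odd number — so the final shaft turns opposite to the first shaft.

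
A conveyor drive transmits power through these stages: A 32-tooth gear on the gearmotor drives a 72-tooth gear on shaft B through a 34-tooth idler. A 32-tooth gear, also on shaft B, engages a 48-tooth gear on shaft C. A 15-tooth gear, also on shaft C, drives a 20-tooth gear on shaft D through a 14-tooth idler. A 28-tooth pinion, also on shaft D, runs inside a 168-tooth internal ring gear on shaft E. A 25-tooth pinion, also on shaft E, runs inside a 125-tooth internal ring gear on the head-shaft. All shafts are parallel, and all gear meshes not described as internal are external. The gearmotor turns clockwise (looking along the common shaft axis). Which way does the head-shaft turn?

the gearmotor → shaft B: driver → idler → driven is 2 external meshes, 2 reversals → CW.
shaft B → shaft C: external mesh, 1 reversal → CCW.
shaft C → shaft D: driver → idler → driven is 2 external meshes, 2 reversals → CCW.
shaft D → shaft E: internal mesh, same direction → CCW.
shaft E → the head-shaft: internal mesh, same direction → CCW.
5 reversals in total — an odd number — so the head-shaft turns opposite to the gearmotor.

counterclockwise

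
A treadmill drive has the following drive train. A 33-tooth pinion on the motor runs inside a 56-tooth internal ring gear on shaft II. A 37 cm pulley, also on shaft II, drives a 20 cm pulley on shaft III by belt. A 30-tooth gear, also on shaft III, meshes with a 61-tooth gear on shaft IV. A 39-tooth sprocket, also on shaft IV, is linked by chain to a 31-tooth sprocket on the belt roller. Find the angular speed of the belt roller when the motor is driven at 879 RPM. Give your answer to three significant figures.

593 RPM

the motor → shaft II (internal gear, 56/33): 879 ÷ 1.697 = 517.98 RPM
shaft II → shaft III (belt, 20/37): 517.98 ÷ 0.54054 = 958.27 RPM
shaft III → shaft IV (gear mesh, 61/30): 958.27 ÷ 2.0333 = 471.28 RPM
shaft IV → the belt roller (chain, 31/39): 471.28 ÷ 0.79487 = 592.9 RPM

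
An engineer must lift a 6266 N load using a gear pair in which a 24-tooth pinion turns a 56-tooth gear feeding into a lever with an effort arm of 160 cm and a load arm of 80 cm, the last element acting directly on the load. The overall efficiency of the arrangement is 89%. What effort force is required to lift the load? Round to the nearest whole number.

Gear pair MA = 56/24 = 2.3333.
Lever MA = effort arm / load arm = 160/80 = 2.
Combined ideal MA = 2.3333 × 2 = 4.6667.
Actual MA = 4.6667 × 0.89 = 4.1533.
Effort = load / actual MA = 6266 / 4.1533 = 1508.7 N.

1509 N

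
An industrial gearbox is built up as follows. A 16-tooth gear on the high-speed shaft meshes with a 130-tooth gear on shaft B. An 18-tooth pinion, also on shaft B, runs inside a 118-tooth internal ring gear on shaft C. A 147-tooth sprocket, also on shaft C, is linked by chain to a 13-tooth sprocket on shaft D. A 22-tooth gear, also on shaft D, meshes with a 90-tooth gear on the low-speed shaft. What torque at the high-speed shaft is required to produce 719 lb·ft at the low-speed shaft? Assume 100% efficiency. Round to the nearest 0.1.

Overall ratio R = 8.125 × 6.5556 × 0.088435 × 4.0909 = 19.27.
Input torque = output torque / R = 719 / 19.27 = 37.312 lb·ft.

37.3 lb·ft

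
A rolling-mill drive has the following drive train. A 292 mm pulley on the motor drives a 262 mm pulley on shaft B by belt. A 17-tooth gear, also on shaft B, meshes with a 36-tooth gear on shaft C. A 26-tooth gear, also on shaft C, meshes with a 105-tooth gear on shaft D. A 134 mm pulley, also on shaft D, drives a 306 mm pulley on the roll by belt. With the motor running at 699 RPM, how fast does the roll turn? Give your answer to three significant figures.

39.9 RPM

Belt: ratio = 262/292 = 0.89726, so shaft B turns at 699 / 0.89726 = 779.04 RPM.
Gear mesh: ratio = 36/17 = 2.1176, so shaft C turns at 779.04 / 2.1176 = 367.88 RPM.
Gear mesh: ratio = 105/26 = 4.0385, so shaft D turns at 367.88 / 4.0385 = 91.094 RPM.
Belt: ratio = 306/134 = 2.2836, so the roll turns at 91.094 / 2.2836 = 39.891 RPM.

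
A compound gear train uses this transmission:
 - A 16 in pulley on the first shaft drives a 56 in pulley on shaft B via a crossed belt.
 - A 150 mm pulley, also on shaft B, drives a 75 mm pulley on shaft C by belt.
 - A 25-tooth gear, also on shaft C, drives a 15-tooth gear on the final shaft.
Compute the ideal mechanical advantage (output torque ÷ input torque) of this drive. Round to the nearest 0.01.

Each stage contributes driven/driver: belt 56/16 = 3.5, belt 75/150 = 0.5, gear mesh 15/25 = 0.6.
Overall: 3.5 × 0.5 × 0.6 = 1.05.

1.05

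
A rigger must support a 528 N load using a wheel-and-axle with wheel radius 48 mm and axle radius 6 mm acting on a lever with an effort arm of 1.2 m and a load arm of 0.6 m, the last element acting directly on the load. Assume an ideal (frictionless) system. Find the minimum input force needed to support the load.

Wheel-and-axle MA = R/r = 48/6 = 8.
Lever MA = effort arm / load arm = 1.2/0.6 = 2.
Combined ideal MA = 8 × 2 = 16.
Effort = load / MA = 528 / 16 = 33 N.

33 N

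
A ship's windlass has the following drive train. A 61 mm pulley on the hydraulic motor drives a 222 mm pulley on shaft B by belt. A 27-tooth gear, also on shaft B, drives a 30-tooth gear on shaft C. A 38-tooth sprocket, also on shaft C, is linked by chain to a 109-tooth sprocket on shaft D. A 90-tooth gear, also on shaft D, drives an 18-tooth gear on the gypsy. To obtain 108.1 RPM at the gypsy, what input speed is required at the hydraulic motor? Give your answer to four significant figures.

Overall ratio R = 3.6393 × 1.1111 × 2.8684 × 0.2 = 2.3198.
Required input speed = output speed × R = 108.1 × 2.3198 = 250.77 RPM.

250.8 RPM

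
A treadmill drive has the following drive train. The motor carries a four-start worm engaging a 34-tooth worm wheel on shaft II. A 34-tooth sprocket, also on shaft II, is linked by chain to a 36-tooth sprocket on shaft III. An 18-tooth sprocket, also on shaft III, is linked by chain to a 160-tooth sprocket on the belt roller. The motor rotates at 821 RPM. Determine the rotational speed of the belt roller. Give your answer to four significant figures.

worm 34/4 = 8.5 → 821/8.5 = 96.588 RPM
chain 36/34 = 1.0588 → 96.588/1.0588 = 91.222 RPM
chain 160/18 = 8.8889 → 91.222/8.8889 = 10.263 RPM

10.26 RPM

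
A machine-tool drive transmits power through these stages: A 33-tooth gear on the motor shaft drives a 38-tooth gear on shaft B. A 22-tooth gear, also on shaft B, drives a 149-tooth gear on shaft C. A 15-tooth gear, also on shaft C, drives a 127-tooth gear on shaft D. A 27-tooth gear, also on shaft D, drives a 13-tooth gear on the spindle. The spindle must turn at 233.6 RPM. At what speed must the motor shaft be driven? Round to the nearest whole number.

Overall ratio R = 1.1515 × 6.7727 × 8.4667 × 0.48148 = 31.793.
Required input speed = output speed × R = 233.6 × 31.793 = 7426.7 RPM.

7427 RPM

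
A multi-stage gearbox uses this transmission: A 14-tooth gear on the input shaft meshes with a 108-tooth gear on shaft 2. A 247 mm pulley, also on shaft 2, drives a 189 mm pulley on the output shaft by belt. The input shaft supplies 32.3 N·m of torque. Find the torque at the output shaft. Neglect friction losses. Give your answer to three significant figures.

gear mesh 108/14 = 7.7143 → τ = 32.3·7.7143 = 249.17 N·m
belt 189/247 = 0.76518 → τ = 249.17·0.76518 = 190.66 N·m

191 N·m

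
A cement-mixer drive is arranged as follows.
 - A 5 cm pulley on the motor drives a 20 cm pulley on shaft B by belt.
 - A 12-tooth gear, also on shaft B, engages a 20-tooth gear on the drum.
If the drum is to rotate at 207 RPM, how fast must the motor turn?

Overall ratio R = 4 × 1.6667 = 6.6667.
Required input speed = output speed × R = 207 × 6.6667 = 1380 RPM.

1380 RPM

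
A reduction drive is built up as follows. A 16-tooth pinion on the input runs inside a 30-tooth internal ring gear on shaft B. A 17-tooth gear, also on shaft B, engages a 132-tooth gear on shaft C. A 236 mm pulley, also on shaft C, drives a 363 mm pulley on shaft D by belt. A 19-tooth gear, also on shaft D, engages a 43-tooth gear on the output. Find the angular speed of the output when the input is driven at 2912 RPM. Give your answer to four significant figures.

57.46 RPM

Internal gear: ratio = 30/16 = 1.875, so shaft B turns at 2912 / 1.875 = 1553.1 RPM.
Gear mesh: ratio = 132/17 = 7.7647, so shaft C turns at 1553.1 / 7.7647 = 200.02 RPM.
Belt: ratio = 363/236 = 1.5381, so shaft D turns at 200.02 / 1.5381 = 130.04 RPM.
Gear mesh: ratio = 43/19 = 2.2632, so the output turns at 130.04 / 2.2632 = 57.459 RPM.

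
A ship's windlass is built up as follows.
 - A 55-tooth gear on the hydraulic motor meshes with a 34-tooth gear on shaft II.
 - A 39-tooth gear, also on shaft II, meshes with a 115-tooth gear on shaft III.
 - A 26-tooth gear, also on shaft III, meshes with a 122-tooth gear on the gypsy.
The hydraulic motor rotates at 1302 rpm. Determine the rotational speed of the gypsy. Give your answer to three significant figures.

152 rpm

gear mesh 34/55 = 0.61818 → 1302/0.61818 = 2106.2 rpm
gear mesh 115/39 = 2.9487 → 2106.2/2.9487 = 714.27 rpm
gear mesh 122/26 = 4.6923 → 714.27/4.6923 = 152.22 rpm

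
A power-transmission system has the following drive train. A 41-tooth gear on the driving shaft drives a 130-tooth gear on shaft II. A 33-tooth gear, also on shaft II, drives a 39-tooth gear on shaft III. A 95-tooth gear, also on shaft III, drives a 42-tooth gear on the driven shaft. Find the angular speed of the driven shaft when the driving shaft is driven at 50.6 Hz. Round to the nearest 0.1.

30.5 Hz

Gear mesh: ratio = 130/41 = 3.1707, so shaft II turns at 50.6 / 3.1707 = 15.958 Hz.
Gear mesh: ratio = 39/33 = 1.1818, so shaft III turns at 15.958 / 1.1818 = 13.503 Hz.
Gear mesh: ratio = 42/95 = 0.44211, so the driven shaft turns at 13.503 / 0.44211 = 30.543 Hz.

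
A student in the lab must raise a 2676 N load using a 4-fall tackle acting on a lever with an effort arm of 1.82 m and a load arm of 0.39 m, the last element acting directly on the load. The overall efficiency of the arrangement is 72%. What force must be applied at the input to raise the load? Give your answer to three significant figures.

199 N

Block-and-tackle MA = number of supporting rope parts = 4.
Lever MA = effort arm / load arm = 1.82/0.39 = 4.6667.
Combined ideal MA = 4 × 4.6667 = 18.667.
Actual MA = 18.667 × 0.72 = 13.44.
Effort = load / actual MA = 2676 / 13.44 = 199.11 N.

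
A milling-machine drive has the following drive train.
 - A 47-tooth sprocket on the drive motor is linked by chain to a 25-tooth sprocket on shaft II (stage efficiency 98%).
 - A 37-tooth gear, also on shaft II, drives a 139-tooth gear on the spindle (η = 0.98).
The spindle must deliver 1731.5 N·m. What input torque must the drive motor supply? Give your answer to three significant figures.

902 N·m

Overall ratio R = 0.53191 × 3.7568 = 1.9983; overall efficiency η = 0.98 × 0.98 = 0.9604.
Input torque = output torque / (R × η) = 1731.5 / (1.9983 × 0.9604) = 902.23 N·m.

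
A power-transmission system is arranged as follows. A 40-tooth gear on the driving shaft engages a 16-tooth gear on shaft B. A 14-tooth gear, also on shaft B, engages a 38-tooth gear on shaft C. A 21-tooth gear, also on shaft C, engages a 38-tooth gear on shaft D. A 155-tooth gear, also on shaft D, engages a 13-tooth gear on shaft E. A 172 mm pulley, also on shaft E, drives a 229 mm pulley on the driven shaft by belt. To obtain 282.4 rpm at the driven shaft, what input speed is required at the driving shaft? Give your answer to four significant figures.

61.95 rpm

Overall ratio R = 0.4 × 2.7143 × 1.8095 × 0.083871 × 1.3314 = 0.21938.
Required input speed = output speed × R = 282.4 × 0.21938 = 61.953 rpm.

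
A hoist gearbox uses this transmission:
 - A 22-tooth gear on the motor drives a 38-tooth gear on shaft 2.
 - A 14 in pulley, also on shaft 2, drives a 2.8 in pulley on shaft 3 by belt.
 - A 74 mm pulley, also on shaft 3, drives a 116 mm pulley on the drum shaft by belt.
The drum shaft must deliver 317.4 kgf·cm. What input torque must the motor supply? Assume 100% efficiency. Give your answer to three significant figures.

586 kgf·cm

Overall ratio R = 1.7273 × 0.2 × 1.5676 = 0.54152.
Input torque = output torque / R = 317.4 / 0.54152 = 586.12 kgf·cm.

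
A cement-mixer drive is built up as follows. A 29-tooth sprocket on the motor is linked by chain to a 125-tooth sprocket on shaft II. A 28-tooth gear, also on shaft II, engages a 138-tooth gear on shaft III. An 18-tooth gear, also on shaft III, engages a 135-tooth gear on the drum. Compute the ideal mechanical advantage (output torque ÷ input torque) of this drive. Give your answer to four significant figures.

Each stage contributes driven/driver: chain 125/29 = 4.3103, gear mesh 138/28 = 4.9286, gear mesh 135/18 = 7.5.
Overall: 4.3103 × 4.9286 × 7.5 = 159.33.

159.3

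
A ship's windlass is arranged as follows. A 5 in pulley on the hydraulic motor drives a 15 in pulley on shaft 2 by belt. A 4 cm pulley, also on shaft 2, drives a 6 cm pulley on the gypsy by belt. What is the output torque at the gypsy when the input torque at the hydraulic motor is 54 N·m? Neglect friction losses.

243 N·m

After the belt (15/5): 54 × 3 = 162 N·m
After the belt (6/4): 162 × 1.5 = 243 N·m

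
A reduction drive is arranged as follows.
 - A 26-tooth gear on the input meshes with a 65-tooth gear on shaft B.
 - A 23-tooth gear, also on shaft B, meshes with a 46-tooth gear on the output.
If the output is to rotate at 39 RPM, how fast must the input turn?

Overall ratio R = 2.5 × 2 = 5.
Required input speed = output speed × R = 39 × 5 = 195 RPM.

195 RPM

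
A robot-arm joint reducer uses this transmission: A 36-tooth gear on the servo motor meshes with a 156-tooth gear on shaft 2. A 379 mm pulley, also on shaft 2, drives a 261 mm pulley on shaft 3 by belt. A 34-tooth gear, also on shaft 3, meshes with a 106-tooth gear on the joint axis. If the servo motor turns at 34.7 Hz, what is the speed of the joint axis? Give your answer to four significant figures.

gear mesh 156/36 = 4.3333 → 34.7/4.3333 = 8.0077 Hz
belt 261/379 = 0.68865 → 8.0077/0.68865 = 11.628 Hz
gear mesh 106/34 = 3.1176 → 11.628/3.1176 = 3.7297 Hz

3.730 Hz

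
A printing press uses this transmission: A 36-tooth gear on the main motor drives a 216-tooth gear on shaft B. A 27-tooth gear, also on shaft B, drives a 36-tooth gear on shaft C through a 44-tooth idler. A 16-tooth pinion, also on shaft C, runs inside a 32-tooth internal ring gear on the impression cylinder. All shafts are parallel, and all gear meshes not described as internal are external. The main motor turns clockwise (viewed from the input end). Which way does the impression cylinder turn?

the main motor → shaft B: external mesh, 1 reversal → CCW.
shaft B → shaft C: driver → idler → driven is 2 external meshes, 2 reversals → CCW.
shaft C → the impression cylinder: internal mesh, same direction → CCW.
3 reversals in total — an odd number — so the impression cylinder turns opposite to the main motor.

counterclockwise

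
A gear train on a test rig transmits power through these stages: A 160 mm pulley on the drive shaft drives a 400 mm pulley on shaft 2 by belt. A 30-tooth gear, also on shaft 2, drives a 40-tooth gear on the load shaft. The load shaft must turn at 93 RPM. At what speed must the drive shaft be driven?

Overall ratio R = 2.5 × 1.3333 = 3.3333.
Required input speed = output speed × R = 93 × 3.3333 = 310 RPM.

310 RPM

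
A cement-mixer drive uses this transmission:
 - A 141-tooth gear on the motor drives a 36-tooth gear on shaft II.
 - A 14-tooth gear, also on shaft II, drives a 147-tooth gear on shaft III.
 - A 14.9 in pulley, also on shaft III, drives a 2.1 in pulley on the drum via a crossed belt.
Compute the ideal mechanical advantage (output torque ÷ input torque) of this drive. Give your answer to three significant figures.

0.378

Each stage contributes driven/driver: gear mesh 36/141 = 0.25532, gear mesh 147/14 = 10.5, belt 2.1/14.9 = 0.14094.
Overall: 0.25532 × 10.5 × 0.14094 = 0.37784.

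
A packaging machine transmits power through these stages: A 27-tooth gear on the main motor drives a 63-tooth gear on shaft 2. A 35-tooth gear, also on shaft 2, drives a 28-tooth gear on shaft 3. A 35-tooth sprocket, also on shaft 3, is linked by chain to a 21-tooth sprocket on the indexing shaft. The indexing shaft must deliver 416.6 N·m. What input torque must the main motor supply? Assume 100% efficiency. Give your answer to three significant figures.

Overall ratio R = 2.3333 × 0.8 × 0.6 = 1.12.
Input torque = output torque / R = 416.6 / 1.12 = 371.96 N·m.

372 N·m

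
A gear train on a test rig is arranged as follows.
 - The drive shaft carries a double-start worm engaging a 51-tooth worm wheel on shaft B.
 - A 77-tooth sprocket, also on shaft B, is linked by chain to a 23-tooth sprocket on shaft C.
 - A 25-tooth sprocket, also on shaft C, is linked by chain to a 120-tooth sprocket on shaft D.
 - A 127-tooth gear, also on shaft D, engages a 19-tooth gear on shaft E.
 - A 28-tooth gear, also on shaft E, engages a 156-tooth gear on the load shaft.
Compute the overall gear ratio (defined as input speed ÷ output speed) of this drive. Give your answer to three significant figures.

Each stage contributes driven/driver: worm 51/2 = 25.5, chain 23/77 = 0.2987, chain 120/25 = 4.8, gear mesh 19/127 = 0.14961, gear mesh 156/28 = 5.5714.
Overall: 25.5 × 0.2987 × 4.8 × 0.14961 × 5.5714 = 30.474.

30.5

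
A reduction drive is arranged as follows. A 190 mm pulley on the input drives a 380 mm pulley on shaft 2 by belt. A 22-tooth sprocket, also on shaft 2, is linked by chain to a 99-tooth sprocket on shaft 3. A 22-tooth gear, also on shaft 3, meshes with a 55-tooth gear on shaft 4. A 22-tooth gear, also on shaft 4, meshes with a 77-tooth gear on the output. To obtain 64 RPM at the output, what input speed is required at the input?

Overall ratio R = 2 × 4.5 × 2.5 × 3.5 = 78.75.
Required input speed = output speed × R = 64 × 78.75 = 5040 RPM.

5040 RPM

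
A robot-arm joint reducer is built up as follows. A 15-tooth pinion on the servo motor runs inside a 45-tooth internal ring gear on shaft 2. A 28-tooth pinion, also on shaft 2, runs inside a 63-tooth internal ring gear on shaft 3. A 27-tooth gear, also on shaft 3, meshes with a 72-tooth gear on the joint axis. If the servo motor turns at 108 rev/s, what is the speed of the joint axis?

6 rev/s

the servo motor → shaft 2 (internal gear, 45/15): 108 ÷ 3 = 36 rev/s
shaft 2 → shaft 3 (internal gear, 63/28): 36 ÷ 2.25 = 16 rev/s
shaft 3 → the joint axis (gear mesh, 72/27): 16 ÷ 2.6667 = 6 rev/s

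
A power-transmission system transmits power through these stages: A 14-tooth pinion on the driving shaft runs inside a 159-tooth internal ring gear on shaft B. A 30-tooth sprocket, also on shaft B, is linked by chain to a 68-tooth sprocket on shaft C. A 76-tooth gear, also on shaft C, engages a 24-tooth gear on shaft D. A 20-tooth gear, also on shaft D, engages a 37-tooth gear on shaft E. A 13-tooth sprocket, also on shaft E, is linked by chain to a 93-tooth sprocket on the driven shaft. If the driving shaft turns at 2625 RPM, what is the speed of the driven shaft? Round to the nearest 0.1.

Internal gear: ratio = 159/14 = 11.357, so shaft B turns at 2625 / 11.357 = 231.13 RPM.
Chain: ratio = 68/30 = 2.2667, so shaft C turns at 231.13 / 2.2667 = 101.97 RPM.
Gear mesh: ratio = 24/76 = 0.31579, so shaft D turns at 101.97 / 0.31579 = 322.91 RPM.
Gear mesh: ratio = 37/20 = 1.85, so shaft E turns at 322.91 / 1.85 = 174.54 RPM.
Chain: ratio = 93/13 = 7.1538, so the driven shaft turns at 174.54 / 7.1538 = 24.399 RPM.

24.4 RPM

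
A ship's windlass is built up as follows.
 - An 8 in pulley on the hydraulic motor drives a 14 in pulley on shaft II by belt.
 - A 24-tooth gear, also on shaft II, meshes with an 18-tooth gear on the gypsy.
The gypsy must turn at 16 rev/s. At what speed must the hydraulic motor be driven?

Overall ratio R = 1.75 × 0.75 = 1.3125.
Required input speed = output speed × R = 16 × 1.3125 = 21 rev/s.

21 rev/s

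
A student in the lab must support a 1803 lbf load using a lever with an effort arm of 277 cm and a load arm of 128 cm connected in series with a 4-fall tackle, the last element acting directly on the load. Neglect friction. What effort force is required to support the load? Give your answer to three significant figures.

208 lbf

Lever MA = effort arm / load arm = 277/128 = 2.1641.
Block-and-tackle MA = number of supporting rope parts = 4.
Combined ideal MA = 2.1641 × 4 = 8.6562.
Effort = load / MA = 1803 / 8.6562 = 208.29 lbf.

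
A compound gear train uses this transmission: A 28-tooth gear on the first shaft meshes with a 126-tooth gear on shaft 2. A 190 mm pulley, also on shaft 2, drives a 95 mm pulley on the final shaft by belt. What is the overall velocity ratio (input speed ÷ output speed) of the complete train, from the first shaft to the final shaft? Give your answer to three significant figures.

Each stage contributes driven/driver: gear mesh 126/28 = 4.5, belt 95/190 = 0.5.
Overall: 4.5 × 0.5 = 2.25.

2.25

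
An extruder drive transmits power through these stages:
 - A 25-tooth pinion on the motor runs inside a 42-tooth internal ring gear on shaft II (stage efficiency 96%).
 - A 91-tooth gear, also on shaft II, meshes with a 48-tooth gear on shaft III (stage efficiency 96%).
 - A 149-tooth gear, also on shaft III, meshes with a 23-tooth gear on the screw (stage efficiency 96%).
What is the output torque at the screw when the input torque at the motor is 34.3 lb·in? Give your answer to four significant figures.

Internal gear: ratio = 42/25 = 1.68; torque at shaft II = 34.3 × 1.68 × 0.96 = 55.319 lb·in.
Gear mesh: ratio = 48/91 = 0.52747; torque at shaft III = 55.319 × 0.52747 × 0.96 = 28.012 lb·in.
Gear mesh: ratio = 23/149 = 0.15436; torque at the screw = 28.012 × 0.15436 × 0.96 = 4.1511 lb·in.

4.151 lb·in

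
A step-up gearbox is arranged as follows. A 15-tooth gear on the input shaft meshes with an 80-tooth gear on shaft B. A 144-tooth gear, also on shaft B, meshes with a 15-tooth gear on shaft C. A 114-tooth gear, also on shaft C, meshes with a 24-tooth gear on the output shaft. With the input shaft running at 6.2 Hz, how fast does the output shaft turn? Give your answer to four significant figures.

gear mesh 80/15 = 5.3333 → 6.2/5.3333 = 1.1625 Hz
gear mesh 15/144 = 0.10417 → 1.1625/0.10417 = 11.16 Hz
gear mesh 24/114 = 0.21053 → 11.16/0.21053 = 53.01 Hz

53.01 Hz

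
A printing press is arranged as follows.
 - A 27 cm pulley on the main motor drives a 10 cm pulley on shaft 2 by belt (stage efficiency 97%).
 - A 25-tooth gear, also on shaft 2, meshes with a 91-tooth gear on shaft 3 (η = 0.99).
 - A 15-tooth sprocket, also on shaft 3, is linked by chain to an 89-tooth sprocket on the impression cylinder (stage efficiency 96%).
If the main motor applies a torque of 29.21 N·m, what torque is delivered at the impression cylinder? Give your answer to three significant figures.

215 N·m

Belt: ratio = 10/27 = 0.37037; torque at shaft 2 = 29.21 × 0.37037 × 0.97 = 10.494 N·m.
Gear mesh: ratio = 91/25 = 3.64; torque at shaft 3 = 10.494 × 3.64 × 0.99 = 37.816 N·m.
Chain: ratio = 89/15 = 5.9333; torque at the impression cylinder = 37.816 × 5.9333 × 0.96 = 215.4 N·m.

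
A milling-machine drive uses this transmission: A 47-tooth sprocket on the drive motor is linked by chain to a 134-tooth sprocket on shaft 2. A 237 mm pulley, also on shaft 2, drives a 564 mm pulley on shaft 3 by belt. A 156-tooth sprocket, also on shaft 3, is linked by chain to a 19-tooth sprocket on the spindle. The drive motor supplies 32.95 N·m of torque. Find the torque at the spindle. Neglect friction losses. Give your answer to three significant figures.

27.2 N·m

chain 134/47 = 2.8511 → τ = 32.95·2.8511 = 93.943 N·m
belt 564/237 = 2.3797 → τ = 93.943·2.3797 = 223.56 N·m
chain 19/156 = 0.12179 → τ = 223.56·0.12179 = 27.228 N·m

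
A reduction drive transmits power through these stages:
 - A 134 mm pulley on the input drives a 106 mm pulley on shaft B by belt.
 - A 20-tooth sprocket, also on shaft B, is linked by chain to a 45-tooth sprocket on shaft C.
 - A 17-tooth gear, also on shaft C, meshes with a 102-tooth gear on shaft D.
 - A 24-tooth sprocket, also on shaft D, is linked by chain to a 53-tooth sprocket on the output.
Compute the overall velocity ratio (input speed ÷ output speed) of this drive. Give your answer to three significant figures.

23.6

Each stage contributes driven/driver: belt 106/134 = 0.79104, chain 45/20 = 2.25, gear mesh 102/17 = 6, chain 53/24 = 2.2083.
Overall: 0.79104 × 2.25 × 6 × 2.2083 = 23.583.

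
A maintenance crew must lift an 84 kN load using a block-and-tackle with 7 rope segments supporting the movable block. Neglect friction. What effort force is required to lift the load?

12 kN

Block-and-tackle MA = number of supporting rope parts = 7.
Effort = load / MA = 84 / 7 = 12 kN.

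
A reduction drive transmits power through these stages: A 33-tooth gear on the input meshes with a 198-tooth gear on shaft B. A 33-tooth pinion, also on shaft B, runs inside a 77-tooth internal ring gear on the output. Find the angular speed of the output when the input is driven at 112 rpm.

gear mesh 198/33 = 6 → 112/6 = 18.667 rpm
internal gear 77/33 = 2.3333 → 18.667/2.3333 = 8 rpm

8 rpm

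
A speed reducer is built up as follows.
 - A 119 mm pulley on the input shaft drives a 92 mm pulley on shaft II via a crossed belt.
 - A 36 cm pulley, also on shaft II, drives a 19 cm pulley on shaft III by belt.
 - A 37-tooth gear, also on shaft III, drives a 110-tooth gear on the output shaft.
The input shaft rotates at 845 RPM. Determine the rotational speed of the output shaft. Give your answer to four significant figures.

Belt: ratio = 92/119 = 0.77311, so shaft II turns at 845 / 0.77311 = 1093 RPM.
Belt: ratio = 19/36 = 0.52778, so shaft III turns at 1093 / 0.52778 = 2070.9 RPM.
Gear mesh: ratio = 110/37 = 2.973, so the output shaft turns at 2070.9 / 2.973 = 696.58 RPM.

696.6 RPM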